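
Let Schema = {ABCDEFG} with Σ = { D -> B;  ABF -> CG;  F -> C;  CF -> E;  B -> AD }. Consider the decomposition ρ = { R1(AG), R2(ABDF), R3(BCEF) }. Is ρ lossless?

No

Chase test. Columns are ABCDEFG; row i has aⱼ where attribute j ∈ Ri, else bᵢⱼ.
Initial tableau (one row per fragment):
  row 1: a1 b12 b13 b14 b15 b16 a7
  row 2: a1 a2 b23 a4 b25 a6 b27
  row 3: b31 a2 a3 b34 a5 a6 b37
Rows 2 and 3 agree on F; apply F→C and equate their C entries.
Rows 2 and 3 agree on CF; apply CF→E and equate their E entries.
Rows 2 and 3 agree on B; apply B→AD and equate their AD entries.
Rows 2 and 3 agree on ABF; apply ABF→CG and equate their CG entries.
No row becomes fully distinguished — the join is lossy.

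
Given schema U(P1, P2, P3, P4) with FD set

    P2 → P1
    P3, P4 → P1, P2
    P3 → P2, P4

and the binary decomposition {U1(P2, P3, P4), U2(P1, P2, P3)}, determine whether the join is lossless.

Common attributes: U1 ∩ U2 = {P2, P3}.
Closure of {P2, P3}: P2 → P1 applies, adding P1; P3 → P2, P4 applies, adding P4. So (P2, P3)⁺ = {P1, P2, P3, P4}.
This closure contains every attribute of U1, so U1 ∩ U2 → U1. The join is lossless.

Yes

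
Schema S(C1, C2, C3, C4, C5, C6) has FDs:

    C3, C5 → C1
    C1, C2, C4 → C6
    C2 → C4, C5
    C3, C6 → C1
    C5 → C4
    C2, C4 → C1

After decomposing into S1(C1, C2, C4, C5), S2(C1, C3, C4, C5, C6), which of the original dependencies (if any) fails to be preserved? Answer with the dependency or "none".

C1, C2, C4 → C6

Check C1, C2, C4 → C6: no single fragment contains all of {C1, C2, C4, C6}, and the restricted closure of {C1, C2, C4} across the fragments never reaches {C6}.
C3, C5 → C1 is preserved.
C2 → C4, C5 is preserved.
C3, C6 → C1 is preserved.
C5 → C4 is preserved.
C2, C4 → C1 is preserved.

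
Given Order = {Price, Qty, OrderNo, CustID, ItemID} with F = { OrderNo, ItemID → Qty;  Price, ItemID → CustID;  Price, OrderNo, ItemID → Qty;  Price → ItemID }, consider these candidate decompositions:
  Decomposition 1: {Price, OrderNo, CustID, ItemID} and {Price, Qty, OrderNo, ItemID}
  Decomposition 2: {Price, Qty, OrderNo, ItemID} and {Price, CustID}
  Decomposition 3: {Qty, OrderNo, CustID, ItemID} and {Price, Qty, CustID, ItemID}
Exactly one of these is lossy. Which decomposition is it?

Decomposition 1: common = {Price, OrderNo, ItemID}, closure = {Price, Qty, OrderNo, CustID, ItemID} → lossless.
Decomposition 2: common = {Price}, closure = {Price, CustID, ItemID} → lossless.
Decomposition 3: common = {Qty, CustID, ItemID}, closure = {Qty, CustID, ItemID} → lossy.

Decomposition 3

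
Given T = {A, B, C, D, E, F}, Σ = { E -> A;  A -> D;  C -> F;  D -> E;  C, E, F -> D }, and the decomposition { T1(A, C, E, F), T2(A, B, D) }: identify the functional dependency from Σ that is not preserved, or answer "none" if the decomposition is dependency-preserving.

none

E → A lies within T1.
A → D lies within T2.
C → F lies within T1.
D → E: restricted closure across fragments reaches E.
C, E, F → D: restricted closure across fragments reaches D.
Every dependency is enforceable on the fragments, so the decomposition is dependency-preserving.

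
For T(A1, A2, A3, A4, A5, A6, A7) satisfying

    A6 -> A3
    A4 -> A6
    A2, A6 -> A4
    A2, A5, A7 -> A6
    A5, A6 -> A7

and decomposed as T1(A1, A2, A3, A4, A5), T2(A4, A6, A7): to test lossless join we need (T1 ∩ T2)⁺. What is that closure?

T1 ∩ T2 = {A4}.
A4 → A6 applies, adding A6
A6 → A3 applies, adding A3
Closure: {A3, A4, A6}.

A3, A4, A6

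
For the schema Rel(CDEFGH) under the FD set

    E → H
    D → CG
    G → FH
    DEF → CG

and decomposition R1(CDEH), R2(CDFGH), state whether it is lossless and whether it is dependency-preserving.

Lossless test: (CDH)⁺ = {CDFGH}, which contains all of one fragment — lossless.
Dependency preservation: DEF → CG is not contained in any single fragment, but the restricted closure of its left-hand side across the fragments still reaches the right-hand side; the remaining FDs each lie inside some fragment. All dependencies are preserved.

lossless and dependency-preserving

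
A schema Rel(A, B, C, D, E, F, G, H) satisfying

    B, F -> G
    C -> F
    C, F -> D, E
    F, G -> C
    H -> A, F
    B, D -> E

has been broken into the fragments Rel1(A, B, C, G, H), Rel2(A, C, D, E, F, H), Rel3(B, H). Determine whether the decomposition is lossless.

Chase test. Columns are A, B, C, D, E, F, G, H; row i has aⱼ where attribute j ∈ Reli, else bᵢⱼ.
Initial tableau (one row per fragment):
  row 1: a1 a2 a3 b14 b15 b16 a7 a8
  row 2: a1 b22 a3 a4 a5 a6 b27 a8
  row 3: b31 a2 b33 b34 b35 b36 b37 a8
Rows 1 and 2 agree on C; apply C→F and equate their F entries.
Rows 1 and 2 agree on C, F; apply C, F→D, E and equate their D, E entries.
Rows 1 and 3 agree on H; apply H→A, F and equate their A, F entries.
Rows 1 and 3 agree on B, F; apply B, F→G and equate their G entries.
Rows 1 and 3 agree on F, G; apply F, G→C and equate their C entries.
Rows 1 and 3 agree on C, F; apply C, F→D, E and equate their D, E entries.
Row 1 is now all distinguished symbols — the join is lossless.

Yes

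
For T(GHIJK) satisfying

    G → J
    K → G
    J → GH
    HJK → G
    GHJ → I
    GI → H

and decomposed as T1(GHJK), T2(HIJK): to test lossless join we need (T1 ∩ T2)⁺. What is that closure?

GHIJK

T1 ∩ T2 = {HJK}.
K → G applies, adding G
GHJ → I applies, adding I
Closure: {GHIJK}.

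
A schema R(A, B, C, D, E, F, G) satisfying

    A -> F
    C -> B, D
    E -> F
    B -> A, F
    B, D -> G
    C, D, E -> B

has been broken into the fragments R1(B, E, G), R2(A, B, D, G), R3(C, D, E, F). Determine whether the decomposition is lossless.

Chase test. Columns are A, B, C, D, E, F, G; row i has aⱼ where attribute j ∈ Ri, else bᵢⱼ.
Initial tableau (one row per fragment):
  row 1: b11 a2 b13 b14 a5 b16 a7
  row 2: a1 a2 b23 a4 b25 b26 a7
  row 3: b31 b32 a3 a4 a5 a6 b37
Rows 1 and 3 agree on E; apply E→F and equate their F entries.
Rows 1 and 2 agree on B; apply B→A, F and equate their A, F entries.
No row becomes fully distinguished — the join is lossy.

No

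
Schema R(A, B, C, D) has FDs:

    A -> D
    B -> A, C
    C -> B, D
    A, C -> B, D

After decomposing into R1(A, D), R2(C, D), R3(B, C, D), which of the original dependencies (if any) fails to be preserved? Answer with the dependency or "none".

Check B → A, C: no single fragment contains all of {A, B, C}, and the restricted closure of {B} across the fragments never reaches {A, C}.
A → D is preserved.
C → B, D is preserved.
A, C → B, D is preserved.

B -> A, C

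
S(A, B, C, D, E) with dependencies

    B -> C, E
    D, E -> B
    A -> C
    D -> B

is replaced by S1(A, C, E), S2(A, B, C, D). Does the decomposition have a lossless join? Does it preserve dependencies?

Lossless test: (A, C)⁺ = {A, C}, which is a superkey of neither fragment — lossy.
Dependency preservation: the restricted closure of {B} across the fragments never reaches {C, E}, so B → C, E cannot be enforced without a join — not preserved.

lossy and not dependency-preserving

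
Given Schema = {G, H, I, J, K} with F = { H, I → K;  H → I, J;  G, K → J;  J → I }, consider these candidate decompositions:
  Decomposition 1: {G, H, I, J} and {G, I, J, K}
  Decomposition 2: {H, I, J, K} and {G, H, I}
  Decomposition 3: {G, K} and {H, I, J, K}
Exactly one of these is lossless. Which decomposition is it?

Decomposition 2

Decomposition 1: common = {G, I, J}, closure = {G, I, J} → lossy.
Decomposition 2: common = {H, I}, closure = {H, I, J, K} → lossless.
Decomposition 3: common = {K}, closure = {K} → lossy.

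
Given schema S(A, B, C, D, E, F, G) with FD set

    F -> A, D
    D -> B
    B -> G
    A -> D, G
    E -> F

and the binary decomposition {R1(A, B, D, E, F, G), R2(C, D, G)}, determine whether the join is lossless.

No

Common attributes: R1 ∩ R2 = {D, G}.
Closure of {D, G}: D → B applies, adding B. So (D, G)⁺ = {B, D, G}.
The closure contains neither all of R1 = {A, B, D, E, F, G} nor all of R2 = {C, D, G}, so the common attributes are not a superkey of either fragment. The join is lossy.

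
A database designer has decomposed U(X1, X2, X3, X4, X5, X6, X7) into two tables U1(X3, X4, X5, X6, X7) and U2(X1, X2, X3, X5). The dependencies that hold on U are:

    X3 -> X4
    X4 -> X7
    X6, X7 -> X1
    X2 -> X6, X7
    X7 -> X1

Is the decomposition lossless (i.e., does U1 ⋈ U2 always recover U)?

Common attributes: U1 ∩ U2 = {X3, X5}.
Closure of {X3, X5}: X3 → X4 applies, adding X4; X4 → X7 applies, adding X7; X7 → X1 applies, adding X1. So (X3, X5)⁺ = {X1, X3, X4, X5, X7}.
The closure contains neither all of U1 = {X3, X4, X5, X6, X7} nor all of U2 = {X1, X2, X3, X5}, so the common attributes are not a superkey of either fragment. The join is lossy.

No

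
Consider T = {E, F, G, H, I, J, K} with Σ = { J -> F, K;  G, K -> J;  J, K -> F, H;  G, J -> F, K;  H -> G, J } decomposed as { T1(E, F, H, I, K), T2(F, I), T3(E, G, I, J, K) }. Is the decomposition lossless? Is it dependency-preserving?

lossy and not dependency-preserving

Lossless test (chase): applying each FD to every pair of rows produces no changes in the tableau, so no row becomes fully distinguished — the join is lossy.
Dependency preservation: the restricted closure of {J} across the fragments never reaches {F, K}, so J → F, K cannot be enforced without a join — not preserved.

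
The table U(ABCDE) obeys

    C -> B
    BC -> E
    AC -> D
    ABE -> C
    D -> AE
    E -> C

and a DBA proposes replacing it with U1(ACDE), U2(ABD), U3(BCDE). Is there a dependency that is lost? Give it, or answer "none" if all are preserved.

none

C → B lies within U3.
BC → E lies within U3.
AC → D lies within U1.
ABE → C: restricted closure across fragments reaches C.
D → AE lies within U1.
E → C lies within U1.
Every dependency is enforceable on the fragments, so the decomposition is dependency-preserving.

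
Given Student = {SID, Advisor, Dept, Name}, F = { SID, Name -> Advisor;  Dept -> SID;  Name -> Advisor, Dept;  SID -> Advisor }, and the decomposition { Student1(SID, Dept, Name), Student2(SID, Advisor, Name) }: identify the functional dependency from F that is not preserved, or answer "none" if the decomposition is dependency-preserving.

SID, Name → Advisor lies within Student2.
Dept → SID lies within Student1.
Name → Advisor, Dept: restricted closure across fragments reaches Advisor, Dept.
SID → Advisor lies within Student2.
Every dependency is enforceable on the fragments, so the decomposition is dependency-preserving.

none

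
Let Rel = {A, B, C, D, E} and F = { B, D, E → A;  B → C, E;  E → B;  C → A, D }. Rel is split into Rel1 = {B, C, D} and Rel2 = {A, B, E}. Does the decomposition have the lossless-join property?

Yes

Common attributes: Rel1 ∩ Rel2 = {B}.
Closure of {B}: B → C, E applies, adding C, E; C → A, D applies, adding A, D. So (B)⁺ = {A, B, C, D, E}.
This closure contains every attribute of Rel1, so Rel1 ∩ Rel2 → Rel1. The join is lossless.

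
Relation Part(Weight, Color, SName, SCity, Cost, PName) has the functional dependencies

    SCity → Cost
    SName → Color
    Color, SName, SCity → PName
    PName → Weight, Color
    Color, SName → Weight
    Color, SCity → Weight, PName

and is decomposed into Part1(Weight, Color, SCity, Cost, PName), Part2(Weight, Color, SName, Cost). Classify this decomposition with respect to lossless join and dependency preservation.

lossy but dependency-preserving

Lossless test: (Weight, Color, Cost)⁺ = {Weight, Color, Cost}, which is a superkey of neither fragment — lossy.
Dependency preservation: Color, SName, SCity → PName is not contained in any single fragment, but the restricted closure of its left-hand side across the fragments still reaches the right-hand side; the remaining FDs each lie inside some fragment. All dependencies are preserved.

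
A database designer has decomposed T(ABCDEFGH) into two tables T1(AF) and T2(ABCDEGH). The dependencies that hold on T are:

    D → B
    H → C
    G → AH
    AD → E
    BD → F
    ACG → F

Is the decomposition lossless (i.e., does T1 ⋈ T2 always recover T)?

Common attributes: T1 ∩ T2 = {A}.
No dependency enlarges {A}, so (A)⁺ = {A}.
The closure contains neither all of T1 = {AF} nor all of T2 = {ABCDEGH}, so the common attributes are not a superkey of either fragment. The join is lossy.

No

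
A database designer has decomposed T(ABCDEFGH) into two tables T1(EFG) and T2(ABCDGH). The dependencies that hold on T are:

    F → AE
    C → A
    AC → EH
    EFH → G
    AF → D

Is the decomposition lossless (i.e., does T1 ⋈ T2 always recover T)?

Common attributes: T1 ∩ T2 = {G}.
No dependency enlarges {G}, so (G)⁺ = {G}.
The closure contains neither all of T1 = {EFG} nor all of T2 = {ABCDGH}, so the common attributes are not a superkey of either fragment. The join is lossy.

No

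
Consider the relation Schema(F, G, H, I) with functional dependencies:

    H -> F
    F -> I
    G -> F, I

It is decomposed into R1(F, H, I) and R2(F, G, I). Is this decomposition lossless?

No

Common attributes: R1 ∩ R2 = {F, I}.
No dependency enlarges {F, I}, so (F, I)⁺ = {F, I}.
The closure contains neither all of R1 = {F, H, I} nor all of R2 = {F, G, I}, so the common attributes are not a superkey of either fragment. The join is lossy.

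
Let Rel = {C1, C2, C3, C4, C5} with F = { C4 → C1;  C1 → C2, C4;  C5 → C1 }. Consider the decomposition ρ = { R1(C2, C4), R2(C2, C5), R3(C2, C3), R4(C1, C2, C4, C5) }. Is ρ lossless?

Chase test. Columns are C1, C2, C3, C4, C5; row i has aⱼ where attribute j ∈ Ri, else bᵢⱼ.
Initial tableau (one row per fragment):
  row 1: b11 a2 b13 a4 b15
  row 2: b21 a2 b23 b24 a5
  row 3: b31 a2 a3 b34 b35
  row 4: a1 a2 b43 a4 a5
Rows 1 and 4 agree on C4; apply C4→C1 and equate their C1 entries.
Rows 2 and 4 agree on C5; apply C5→C1 and equate their C1 entries.
Rows 1 and 2 agree on C1; apply C1→C2, C4 and equate their C2, C4 entries.
No row becomes fully distinguished — the join is lossy.

No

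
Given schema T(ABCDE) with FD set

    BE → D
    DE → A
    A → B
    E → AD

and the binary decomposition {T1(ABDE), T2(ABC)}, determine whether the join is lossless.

Common attributes: T1 ∩ T2 = {AB}.
No dependency enlarges {AB}, so (AB)⁺ = {AB}.
The closure contains neither all of T1 = {ABDE} nor all of T2 = {ABC}, so the common attributes are not a superkey of either fragment. The join is lossy.

No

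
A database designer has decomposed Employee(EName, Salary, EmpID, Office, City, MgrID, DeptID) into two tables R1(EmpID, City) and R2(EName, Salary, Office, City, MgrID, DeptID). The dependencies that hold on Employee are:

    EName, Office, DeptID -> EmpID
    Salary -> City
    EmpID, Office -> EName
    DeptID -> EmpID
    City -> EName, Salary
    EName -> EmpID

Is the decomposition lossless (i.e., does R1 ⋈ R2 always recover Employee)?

Common attributes: R1 ∩ R2 = {City}.
Closure of {City}: City → EName, Salary applies, adding EName, Salary; EName → EmpID applies, adding EmpID. So (City)⁺ = {EName, Salary, EmpID, City}.
This closure contains every attribute of R1, so R1 ∩ R2 → R1. The join is lossless.

Yes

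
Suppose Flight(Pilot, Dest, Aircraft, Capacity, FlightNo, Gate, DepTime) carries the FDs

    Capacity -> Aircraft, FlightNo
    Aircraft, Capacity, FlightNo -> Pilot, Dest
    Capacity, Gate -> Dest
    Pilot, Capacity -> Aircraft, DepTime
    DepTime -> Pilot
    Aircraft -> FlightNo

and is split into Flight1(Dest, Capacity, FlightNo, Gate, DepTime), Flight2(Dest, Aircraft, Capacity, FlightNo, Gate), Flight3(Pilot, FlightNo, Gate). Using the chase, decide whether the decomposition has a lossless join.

Chase test. Columns are Pilot, Dest, Aircraft, Capacity, FlightNo, Gate, DepTime; row i has aⱼ where attribute j ∈ Flighti, else bᵢⱼ.
Initial tableau (one row per fragment):
  row 1: b11 a2 b13 a4 a5 a6 a7
  row 2: b21 a2 a3 a4 a5 a6 b27
  row 3: a1 b32 b33 b34 a5 a6 b37
Rows 1 and 2 agree on Capacity; apply Capacity→Aircraft, FlightNo and equate their Aircraft, FlightNo entries.
Rows 1 and 2 agree on Aircraft, Capacity, FlightNo; apply Aircraft, Capacity, FlightNo→Pilot, Dest and equate their Pilot, Dest entries.
Rows 1 and 2 agree on Pilot, Capacity; apply Pilot, Capacity→Aircraft, DepTime and equate their Aircraft, DepTime entries.
No row becomes fully distinguished — the join is lossy.

No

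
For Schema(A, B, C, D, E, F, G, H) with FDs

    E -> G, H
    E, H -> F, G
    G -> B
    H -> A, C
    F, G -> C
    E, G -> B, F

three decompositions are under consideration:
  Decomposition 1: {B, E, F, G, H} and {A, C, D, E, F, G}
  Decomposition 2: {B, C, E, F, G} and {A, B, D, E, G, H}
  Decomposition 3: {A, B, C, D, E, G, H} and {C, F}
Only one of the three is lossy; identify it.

Decomposition 3

Decomposition 1: common = {E, F, G}, closure = {A, B, C, E, F, G, H} → lossless.
Decomposition 2: common = {B, E, G}, closure = {A, B, C, E, F, G, H} → lossless.
Decomposition 3: common = {C}, closure = {C} → lossy.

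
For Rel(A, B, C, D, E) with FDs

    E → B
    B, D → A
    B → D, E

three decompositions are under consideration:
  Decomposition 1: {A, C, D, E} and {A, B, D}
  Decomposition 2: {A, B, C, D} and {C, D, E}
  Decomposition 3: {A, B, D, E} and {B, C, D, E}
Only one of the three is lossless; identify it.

Decomposition 1: common = {A, D}, closure = {A, D} → lossy.
Decomposition 2: common = {C, D}, closure = {C, D} → lossy.
Decomposition 3: common = {B, D, E}, closure = {A, B, D, E} → lossless.

Decomposition 3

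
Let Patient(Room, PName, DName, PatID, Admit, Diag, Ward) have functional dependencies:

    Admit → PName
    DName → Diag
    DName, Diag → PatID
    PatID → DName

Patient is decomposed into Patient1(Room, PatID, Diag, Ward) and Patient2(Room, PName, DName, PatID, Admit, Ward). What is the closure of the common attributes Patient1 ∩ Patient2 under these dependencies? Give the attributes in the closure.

Patient1 ∩ Patient2 = {Room, PatID, Ward}.
PatID → DName applies, adding DName
DName → Diag applies, adding Diag
Closure: {Room, DName, PatID, Diag, Ward}.

Room, DName, PatID, Diag, Ward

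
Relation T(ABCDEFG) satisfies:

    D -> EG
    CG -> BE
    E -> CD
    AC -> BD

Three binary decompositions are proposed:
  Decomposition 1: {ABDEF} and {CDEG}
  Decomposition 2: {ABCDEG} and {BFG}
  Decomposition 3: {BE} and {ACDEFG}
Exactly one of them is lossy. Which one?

Decomposition 2

Decomposition 1: common = {DE}, closure = {BCDEG} → lossless.
Decomposition 2: common = {BG}, closure = {BG} → lossy.
Decomposition 3: common = {E}, closure = {BCDEG} → lossless.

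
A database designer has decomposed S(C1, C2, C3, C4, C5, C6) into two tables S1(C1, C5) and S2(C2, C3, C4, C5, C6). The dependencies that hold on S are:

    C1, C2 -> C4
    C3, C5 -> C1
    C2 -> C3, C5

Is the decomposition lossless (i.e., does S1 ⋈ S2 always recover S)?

No

Common attributes: S1 ∩ S2 = {C5}.
No dependency enlarges {C5}, so (C5)⁺ = {C5}.
The closure contains neither all of S1 = {C1, C5} nor all of S2 = {C2, C3, C4, C5, C6}, so the common attributes are not a superkey of either fragment. The join is lossy.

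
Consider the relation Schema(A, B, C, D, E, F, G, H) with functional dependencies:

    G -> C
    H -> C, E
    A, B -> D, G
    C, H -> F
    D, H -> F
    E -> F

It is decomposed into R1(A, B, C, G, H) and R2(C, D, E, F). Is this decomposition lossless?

Common attributes: R1 ∩ R2 = {C}.
No dependency enlarges {C}, so (C)⁺ = {C}.
The closure contains neither all of R1 = {A, B, C, G, H} nor all of R2 = {C, D, E, F}, so the common attributes are not a superkey of either fragment. The join is lossy.

No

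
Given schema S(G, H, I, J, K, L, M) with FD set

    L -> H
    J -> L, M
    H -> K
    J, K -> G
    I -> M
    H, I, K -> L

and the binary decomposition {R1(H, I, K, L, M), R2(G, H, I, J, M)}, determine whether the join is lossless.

Yes

Common attributes: R1 ∩ R2 = {H, I, M}.
Closure of {H, I, M}: H → K applies, adding K; H, I, K → L applies, adding L. So (H, I, M)⁺ = {H, I, K, L, M}.
This closure contains every attribute of R1, so R1 ∩ R2 → R1. The join is lossless.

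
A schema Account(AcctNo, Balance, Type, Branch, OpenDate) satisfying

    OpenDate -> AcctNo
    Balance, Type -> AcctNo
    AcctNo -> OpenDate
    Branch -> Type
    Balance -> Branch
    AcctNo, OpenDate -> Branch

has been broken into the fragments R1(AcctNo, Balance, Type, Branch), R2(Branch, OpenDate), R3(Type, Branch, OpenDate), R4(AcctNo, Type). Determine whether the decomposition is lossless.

Chase test. Columns are AcctNo, Balance, Type, Branch, OpenDate; row i has aⱼ where attribute j ∈ Ri, else bᵢⱼ.
Initial tableau (one row per fragment):
  row 1: a1 a2 a3 a4 b15
  row 2: b21 b22 b23 a4 a5
  row 3: b31 b32 a3 a4 a5
  row 4: a1 b42 a3 b44 b45
Rows 2 and 3 agree on OpenDate; apply OpenDate→AcctNo and equate their AcctNo entries.
Rows 1 and 4 agree on AcctNo; apply AcctNo→OpenDate and equate their OpenDate entries.
Rows 1 and 2 agree on Branch; apply Branch→Type and equate their Type entries.
Rows 1 and 4 agree on AcctNo, OpenDate; apply AcctNo, OpenDate→Branch and equate their Branch entries.
No row becomes fully distinguished — the join is lossy.

No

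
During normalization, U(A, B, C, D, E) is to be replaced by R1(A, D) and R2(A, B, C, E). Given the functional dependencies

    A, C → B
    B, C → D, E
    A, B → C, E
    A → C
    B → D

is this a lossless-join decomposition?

Common attributes: R1 ∩ R2 = {A}.
Closure of {A}: A → C applies, adding C; A, C → B applies, adding B; B, C → D, E applies, adding D, E. So (A)⁺ = {A, B, C, D, E}.
This closure contains every attribute of R1, so R1 ∩ R2 → R1. The join is lossless.

Yes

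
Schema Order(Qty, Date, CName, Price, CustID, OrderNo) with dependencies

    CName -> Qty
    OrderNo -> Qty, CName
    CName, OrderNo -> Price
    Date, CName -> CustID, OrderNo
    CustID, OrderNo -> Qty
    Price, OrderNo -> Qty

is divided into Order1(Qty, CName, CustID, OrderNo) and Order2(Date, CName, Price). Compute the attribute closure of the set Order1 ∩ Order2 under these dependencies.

Qty, CName

Order1 ∩ Order2 = {CName}.
CName → Qty applies, adding Qty
Closure: {Qty, CName}.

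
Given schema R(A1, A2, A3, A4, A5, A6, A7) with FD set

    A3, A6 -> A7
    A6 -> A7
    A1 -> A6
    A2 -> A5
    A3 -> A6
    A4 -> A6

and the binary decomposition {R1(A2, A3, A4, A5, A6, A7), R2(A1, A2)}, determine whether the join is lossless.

No

Common attributes: R1 ∩ R2 = {A2}.
Closure of {A2}: A2 → A5 applies, adding A5. So (A2)⁺ = {A2, A5}.
The closure contains neither all of R1 = {A2, A3, A4, A5, A6, A7} nor all of R2 = {A1, A2}, so the common attributes are not a superkey of either fragment. The join is lossy.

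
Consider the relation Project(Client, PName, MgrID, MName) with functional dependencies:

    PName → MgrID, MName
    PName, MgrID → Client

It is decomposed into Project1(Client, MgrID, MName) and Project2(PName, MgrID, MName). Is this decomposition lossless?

Common attributes: Project1 ∩ Project2 = {MgrID, MName}.
No dependency enlarges {MgrID, MName}, so (MgrID, MName)⁺ = {MgrID, MName}.
The closure contains neither all of Project1 = {Client, MgrID, MName} nor all of Project2 = {PName, MgrID, MName}, so the common attributes are not a superkey of either fragment. The join is lossy.

No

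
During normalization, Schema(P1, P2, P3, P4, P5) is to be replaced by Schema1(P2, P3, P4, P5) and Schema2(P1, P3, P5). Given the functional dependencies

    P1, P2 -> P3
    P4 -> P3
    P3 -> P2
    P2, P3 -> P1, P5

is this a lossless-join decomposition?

Yes

Common attributes: Schema1 ∩ Schema2 = {P3, P5}.
Closure of {P3, P5}: P3 → P2 applies, adding P2; P2, P3 → P1, P5 applies, adding P1. So (P3, P5)⁺ = {P1, P2, P3, P5}.
This closure contains every attribute of Schema2, so Schema1 ∩ Schema2 → Schema2. The join is lossless.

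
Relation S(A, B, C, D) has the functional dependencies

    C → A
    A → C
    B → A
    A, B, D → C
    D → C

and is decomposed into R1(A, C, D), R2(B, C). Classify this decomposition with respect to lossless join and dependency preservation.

lossy but dependency-preserving

Lossless test: (C)⁺ = {A, C}, which is a superkey of neither fragment — lossy.
Dependency preservation: B → A; A, B, D → C are not contained in any single fragment, but the restricted closure of each left-hand side across the fragments still reaches the right-hand side; the remaining FDs each lie inside some fragment. All dependencies are preserved.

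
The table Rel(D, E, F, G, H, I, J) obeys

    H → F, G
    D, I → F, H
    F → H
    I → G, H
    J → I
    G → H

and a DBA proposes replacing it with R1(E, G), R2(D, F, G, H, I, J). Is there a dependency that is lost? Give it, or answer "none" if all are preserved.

H → F, G lies within R2.
D, I → F, H lies within R2.
F → H lies within R2.
I → G, H lies within R2.
J → I lies within R2.
G → H lies within R2.
Every dependency is enforceable on the fragments, so the decomposition is dependency-preserving.

none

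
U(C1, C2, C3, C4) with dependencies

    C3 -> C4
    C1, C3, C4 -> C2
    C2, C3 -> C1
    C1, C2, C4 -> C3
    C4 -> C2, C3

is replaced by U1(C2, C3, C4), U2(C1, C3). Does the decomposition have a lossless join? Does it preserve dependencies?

lossless and dependency-preserving

Lossless test: (C3)⁺ = {C1, C2, C3, C4}, which contains all of one fragment — lossless.
Dependency preservation: C1, C3, C4 → C2; C2, C3 → C1; C1, C2, C4 → C3 are not contained in any single fragment, but the restricted closure of each left-hand side across the fragments still reaches the right-hand side; the remaining FDs each lie inside some fragment. All dependencies are preserved.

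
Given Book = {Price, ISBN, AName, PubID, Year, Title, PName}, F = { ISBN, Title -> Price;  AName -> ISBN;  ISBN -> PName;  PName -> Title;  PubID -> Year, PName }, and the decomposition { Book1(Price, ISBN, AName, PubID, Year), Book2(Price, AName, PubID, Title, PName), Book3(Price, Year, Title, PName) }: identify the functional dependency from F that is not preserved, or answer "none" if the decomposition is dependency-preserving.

Check ISBN → PName: no single fragment contains all of {ISBN, PName}, and the restricted closure of {ISBN} across the fragments never reaches {PName}.
ISBN, Title → Price is preserved.
AName → ISBN is preserved.
PName → Title is preserved.
PubID → Year, PName is preserved.

ISBN -> PName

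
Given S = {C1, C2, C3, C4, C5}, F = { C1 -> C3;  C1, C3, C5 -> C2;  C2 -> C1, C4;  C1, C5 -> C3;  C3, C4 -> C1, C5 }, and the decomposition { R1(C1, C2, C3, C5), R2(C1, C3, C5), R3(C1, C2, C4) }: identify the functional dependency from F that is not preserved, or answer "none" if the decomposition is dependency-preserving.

C3, C4 -> C1, C5

Check C3, C4 → C1, C5: no single fragment contains all of {C1, C3, C4, C5}, and the restricted closure of {C3, C4} across the fragments never reaches {C1, C5}.
C1 → C3 is preserved.
C1, C3, C5 → C2 is preserved.
C2 → C1, C4 is preserved.
C1, C5 → C3 is preserved.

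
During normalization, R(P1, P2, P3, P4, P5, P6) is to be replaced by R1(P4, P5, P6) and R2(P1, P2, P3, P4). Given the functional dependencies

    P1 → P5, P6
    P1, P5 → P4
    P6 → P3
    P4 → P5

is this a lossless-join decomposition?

Common attributes: R1 ∩ R2 = {P4}.
Closure of {P4}: P4 → P5 applies, adding P5. So (P4)⁺ = {P4, P5}.
The closure contains neither all of R1 = {P4, P5, P6} nor all of R2 = {P1, P2, P3, P4}, so the common attributes are not a superkey of either fragment. The join is lossy.

No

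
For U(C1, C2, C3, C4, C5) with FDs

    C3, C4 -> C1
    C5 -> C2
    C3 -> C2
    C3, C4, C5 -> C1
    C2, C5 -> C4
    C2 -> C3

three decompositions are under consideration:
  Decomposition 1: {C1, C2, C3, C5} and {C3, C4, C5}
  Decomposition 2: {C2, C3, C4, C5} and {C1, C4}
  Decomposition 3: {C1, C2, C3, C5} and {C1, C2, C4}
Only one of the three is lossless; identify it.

Decomposition 1: common = {C3, C5}, closure = {C1, C2, C3, C4, C5} → lossless.
Decomposition 2: common = {C4}, closure = {C4} → lossy.
Decomposition 3: common = {C1, C2}, closure = {C1, C2, C3} → lossy.

Decomposition 1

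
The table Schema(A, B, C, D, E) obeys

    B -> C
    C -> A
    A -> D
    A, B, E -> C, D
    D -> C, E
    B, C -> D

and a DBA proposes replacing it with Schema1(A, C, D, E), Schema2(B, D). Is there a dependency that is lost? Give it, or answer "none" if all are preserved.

none

B → C: restricted closure across fragments reaches C.
C → A lies within Schema1.
A → D lies within Schema1.
A, B, E → C, D: restricted closure across fragments reaches C, D.
D → C, E lies within Schema1.
B, C → D: restricted closure across fragments reaches D.
Every dependency is enforceable on the fragments, so the decomposition is dependency-preserving.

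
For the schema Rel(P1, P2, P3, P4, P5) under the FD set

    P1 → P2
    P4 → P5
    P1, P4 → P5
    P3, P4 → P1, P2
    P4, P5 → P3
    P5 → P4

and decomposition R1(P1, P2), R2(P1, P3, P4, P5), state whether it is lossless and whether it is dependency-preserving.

lossless and dependency-preserving

Lossless test: (P1)⁺ = {P1, P2}, which contains all of one fragment — lossless.
Dependency preservation: P3, P4 → P1, P2 is not contained in any single fragment, but the restricted closure of its left-hand side across the fragments still reaches the right-hand side; the remaining FDs each lie inside some fragment. All dependencies are preserved.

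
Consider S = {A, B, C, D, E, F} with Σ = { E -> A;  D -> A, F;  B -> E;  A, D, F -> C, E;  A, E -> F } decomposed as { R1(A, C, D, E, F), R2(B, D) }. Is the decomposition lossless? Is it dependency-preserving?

Lossless test: (D)⁺ = {A, C, D, E, F}, which contains all of one fragment — lossless.
Dependency preservation: the restricted closure of {B} across the fragments never reaches {E}, so B → E cannot be enforced without a join — not preserved.

lossless but not dependency-preserving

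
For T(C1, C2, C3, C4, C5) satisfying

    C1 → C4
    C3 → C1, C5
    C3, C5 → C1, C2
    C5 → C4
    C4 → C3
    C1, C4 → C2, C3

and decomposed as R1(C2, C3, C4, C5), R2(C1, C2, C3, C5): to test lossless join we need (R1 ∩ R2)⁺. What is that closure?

R1 ∩ R2 = {C2, C3, C5}.
C3 → C1, C5 applies, adding C1
C5 → C4 applies, adding C4
Closure: {C1, C2, C3, C4, C5}.

C1, C2, C3, C4, C5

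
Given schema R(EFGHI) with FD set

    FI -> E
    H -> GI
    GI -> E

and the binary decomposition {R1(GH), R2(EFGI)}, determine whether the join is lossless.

No

Common attributes: R1 ∩ R2 = {G}.
No dependency enlarges {G}, so (G)⁺ = {G}.
The closure contains neither all of R1 = {GH} nor all of R2 = {EFGI}, so the common attributes are not a superkey of either fragment. The join is lossy.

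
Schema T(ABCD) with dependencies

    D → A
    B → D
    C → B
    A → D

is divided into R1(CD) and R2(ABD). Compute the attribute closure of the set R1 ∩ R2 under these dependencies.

AD

R1 ∩ R2 = {D}.
D → A applies, adding A
Closure: {AD}.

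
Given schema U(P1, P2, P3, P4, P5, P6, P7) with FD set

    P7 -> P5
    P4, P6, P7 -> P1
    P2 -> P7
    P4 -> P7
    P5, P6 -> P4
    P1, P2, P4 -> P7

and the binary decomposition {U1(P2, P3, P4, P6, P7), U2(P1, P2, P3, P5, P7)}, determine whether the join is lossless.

No

Common attributes: U1 ∩ U2 = {P2, P3, P7}.
Closure of {P2, P3, P7}: P7 → P5 applies, adding P5. So (P2, P3, P7)⁺ = {P2, P3, P5, P7}.
The closure contains neither all of U1 = {P2, P3, P4, P6, P7} nor all of U2 = {P1, P2, P3, P5, P7}, so the common attributes are not a superkey of either fragment. The join is lossy.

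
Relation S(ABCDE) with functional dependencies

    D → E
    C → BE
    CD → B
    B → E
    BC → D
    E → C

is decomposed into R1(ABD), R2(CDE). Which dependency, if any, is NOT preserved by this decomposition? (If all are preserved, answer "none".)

none

D → E lies within R2.
C → BE: restricted closure across fragments reaches BE.
CD → B: restricted closure across fragments reaches B.
B → E: restricted closure across fragments reaches E.
BC → D: restricted closure across fragments reaches D.
E → C lies within R2.
Every dependency is enforceable on the fragments, so the decomposition is dependency-preserving.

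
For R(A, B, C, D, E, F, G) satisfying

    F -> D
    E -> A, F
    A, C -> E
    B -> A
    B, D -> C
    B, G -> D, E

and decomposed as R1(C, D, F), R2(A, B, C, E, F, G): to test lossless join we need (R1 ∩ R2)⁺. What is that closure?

R1 ∩ R2 = {C, F}.
F → D applies, adding D
Closure: {C, D, F}.

C, D, F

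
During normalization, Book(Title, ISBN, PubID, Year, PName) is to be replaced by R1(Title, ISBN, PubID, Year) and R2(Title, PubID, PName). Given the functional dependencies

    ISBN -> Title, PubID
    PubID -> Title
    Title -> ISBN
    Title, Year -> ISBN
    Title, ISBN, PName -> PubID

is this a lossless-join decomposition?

Common attributes: R1 ∩ R2 = {Title, PubID}.
Closure of {Title, PubID}: Title → ISBN applies, adding ISBN. So (Title, PubID)⁺ = {Title, ISBN, PubID}.
The closure contains neither all of R1 = {Title, ISBN, PubID, Year} nor all of R2 = {Title, PubID, PName}, so the common attributes are not a superkey of either fragment. The join is lossy.

No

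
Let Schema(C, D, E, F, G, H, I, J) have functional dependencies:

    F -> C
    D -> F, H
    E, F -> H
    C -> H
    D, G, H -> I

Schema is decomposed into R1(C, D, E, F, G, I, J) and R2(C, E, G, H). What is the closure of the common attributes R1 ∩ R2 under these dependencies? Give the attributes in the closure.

R1 ∩ R2 = {C, E, G}.
C → H applies, adding H
Closure: {C, E, G, H}.

C, E, G, H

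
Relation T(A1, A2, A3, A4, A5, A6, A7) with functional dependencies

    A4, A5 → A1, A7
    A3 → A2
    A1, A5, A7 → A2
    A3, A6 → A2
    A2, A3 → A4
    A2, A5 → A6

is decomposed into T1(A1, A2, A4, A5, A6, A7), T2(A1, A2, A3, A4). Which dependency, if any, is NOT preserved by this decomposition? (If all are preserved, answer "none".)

A4, A5 → A1, A7 lies within T1.
A3 → A2 lies within T2.
A1, A5, A7 → A2 lies within T1.
A3, A6 → A2: restricted closure across fragments reaches A2.
A2, A3 → A4 lies within T2.
A2, A5 → A6 lies within T1.
Every dependency is enforceable on the fragments, so the decomposition is dependency-preserving.

none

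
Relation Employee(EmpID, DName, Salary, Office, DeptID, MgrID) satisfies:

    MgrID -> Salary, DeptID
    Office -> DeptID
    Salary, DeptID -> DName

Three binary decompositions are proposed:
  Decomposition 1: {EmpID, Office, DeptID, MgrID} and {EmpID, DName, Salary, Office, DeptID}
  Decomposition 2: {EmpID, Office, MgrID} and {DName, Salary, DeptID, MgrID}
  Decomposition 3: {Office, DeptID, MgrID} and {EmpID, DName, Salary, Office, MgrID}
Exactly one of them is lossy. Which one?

Decomposition 1: common = {EmpID, Office, DeptID}, closure = {EmpID, Office, DeptID} → lossy.
Decomposition 2: common = {MgrID}, closure = {DName, Salary, DeptID, MgrID} → lossless.
Decomposition 3: common = {Office, MgrID}, closure = {DName, Salary, Office, DeptID, MgrID} → lossless.

Decomposition 1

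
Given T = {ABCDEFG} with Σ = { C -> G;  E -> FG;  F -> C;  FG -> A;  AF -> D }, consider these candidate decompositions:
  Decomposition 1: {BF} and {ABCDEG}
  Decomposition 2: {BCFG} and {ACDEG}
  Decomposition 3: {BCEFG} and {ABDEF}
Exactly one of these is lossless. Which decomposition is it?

Decomposition 1: common = {B}, closure = {B} → lossy.
Decomposition 2: common = {CG}, closure = {CG} → lossy.
Decomposition 3: common = {BEF}, closure = {ABCDEFG} → lossless.

Decomposition 3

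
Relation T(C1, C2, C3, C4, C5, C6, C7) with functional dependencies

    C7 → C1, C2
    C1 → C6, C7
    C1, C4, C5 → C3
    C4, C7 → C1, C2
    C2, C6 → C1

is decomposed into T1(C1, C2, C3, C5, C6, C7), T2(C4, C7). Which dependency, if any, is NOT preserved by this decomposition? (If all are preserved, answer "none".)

C1, C4, C5 → C3

Check C1, C4, C5 → C3: no single fragment contains all of {C1, C3, C4, C5}, and the restricted closure of {C1, C4, C5} across the fragments never reaches {C3}.
C7 → C1, C2 is preserved.
C1 → C6, C7 is preserved.
C4, C7 → C1, C2 is preserved.
C2, C6 → C1 is preserved.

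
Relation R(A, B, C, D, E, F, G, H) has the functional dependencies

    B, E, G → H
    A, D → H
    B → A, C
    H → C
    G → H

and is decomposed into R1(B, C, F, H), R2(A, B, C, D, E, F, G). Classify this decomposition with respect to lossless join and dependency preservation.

lossy and not dependency-preserving

Lossless test: (B, C, F)⁺ = {A, B, C, F}, which is a superkey of neither fragment — lossy.
Dependency preservation: the restricted closure of {B, E, G} across the fragments never reaches {H}, so B, E, G → H cannot be enforced without a join — not preserved.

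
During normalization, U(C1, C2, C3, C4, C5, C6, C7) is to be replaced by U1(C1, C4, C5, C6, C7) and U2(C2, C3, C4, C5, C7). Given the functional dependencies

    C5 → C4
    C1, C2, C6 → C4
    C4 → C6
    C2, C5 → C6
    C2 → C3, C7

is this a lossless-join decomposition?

No

Common attributes: U1 ∩ U2 = {C4, C5, C7}.
Closure of {C4, C5, C7}: C4 → C6 applies, adding C6. So (C4, C5, C7)⁺ = {C4, C5, C6, C7}.
The closure contains neither all of U1 = {C1, C4, C5, C6, C7} nor all of U2 = {C2, C3, C4, C5, C7}, so the common attributes are not a superkey of either fragment. The join is lossy.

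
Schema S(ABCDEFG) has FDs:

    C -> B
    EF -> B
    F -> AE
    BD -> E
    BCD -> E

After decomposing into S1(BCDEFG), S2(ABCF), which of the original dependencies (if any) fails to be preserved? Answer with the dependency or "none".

C → B lies within S1.
EF → B lies within S1.
F → AE: restricted closure across fragments reaches AE.
BD → E lies within S1.
BCD → E lies within S1.
Every dependency is enforceable on the fragments, so the decomposition is dependency-preserving.

none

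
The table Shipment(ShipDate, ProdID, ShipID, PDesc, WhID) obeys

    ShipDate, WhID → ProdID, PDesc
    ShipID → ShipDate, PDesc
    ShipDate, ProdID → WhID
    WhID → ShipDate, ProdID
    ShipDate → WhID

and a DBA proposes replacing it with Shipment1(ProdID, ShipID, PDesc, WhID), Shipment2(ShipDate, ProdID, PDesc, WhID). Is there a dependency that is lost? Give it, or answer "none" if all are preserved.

none

ShipDate, WhID → ProdID, PDesc lies within Shipment2.
ShipID → ShipDate, PDesc: restricted closure across fragments reaches ShipDate, PDesc.
ShipDate, ProdID → WhID lies within Shipment2.
WhID → ShipDate, ProdID lies within Shipment2.
ShipDate → WhID lies within Shipment2.
Every dependency is enforceable on the fragments, so the decomposition is dependency-preserving.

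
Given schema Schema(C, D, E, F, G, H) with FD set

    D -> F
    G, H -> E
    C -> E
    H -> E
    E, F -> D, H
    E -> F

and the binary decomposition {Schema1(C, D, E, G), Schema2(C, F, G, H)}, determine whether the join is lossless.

Common attributes: Schema1 ∩ Schema2 = {C, G}.
Closure of {C, G}: C → E applies, adding E; E → F applies, adding F; E, F → D, H applies, adding D, H. So (C, G)⁺ = {C, D, E, F, G, H}.
This closure contains every attribute of Schema1, so Schema1 ∩ Schema2 → Schema1. The join is lossless.

Yes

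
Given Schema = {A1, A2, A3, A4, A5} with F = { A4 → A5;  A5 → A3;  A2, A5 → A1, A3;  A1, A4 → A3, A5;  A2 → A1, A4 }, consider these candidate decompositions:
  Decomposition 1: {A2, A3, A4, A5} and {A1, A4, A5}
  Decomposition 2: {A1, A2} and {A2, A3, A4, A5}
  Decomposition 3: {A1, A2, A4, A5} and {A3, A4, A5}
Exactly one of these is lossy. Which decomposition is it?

Decomposition 1: common = {A4, A5}, closure = {A3, A4, A5} → lossy.
Decomposition 2: common = {A2}, closure = {A1, A2, A3, A4, A5} → lossless.
Decomposition 3: common = {A4, A5}, closure = {A3, A4, A5} → lossless.

Decomposition 1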